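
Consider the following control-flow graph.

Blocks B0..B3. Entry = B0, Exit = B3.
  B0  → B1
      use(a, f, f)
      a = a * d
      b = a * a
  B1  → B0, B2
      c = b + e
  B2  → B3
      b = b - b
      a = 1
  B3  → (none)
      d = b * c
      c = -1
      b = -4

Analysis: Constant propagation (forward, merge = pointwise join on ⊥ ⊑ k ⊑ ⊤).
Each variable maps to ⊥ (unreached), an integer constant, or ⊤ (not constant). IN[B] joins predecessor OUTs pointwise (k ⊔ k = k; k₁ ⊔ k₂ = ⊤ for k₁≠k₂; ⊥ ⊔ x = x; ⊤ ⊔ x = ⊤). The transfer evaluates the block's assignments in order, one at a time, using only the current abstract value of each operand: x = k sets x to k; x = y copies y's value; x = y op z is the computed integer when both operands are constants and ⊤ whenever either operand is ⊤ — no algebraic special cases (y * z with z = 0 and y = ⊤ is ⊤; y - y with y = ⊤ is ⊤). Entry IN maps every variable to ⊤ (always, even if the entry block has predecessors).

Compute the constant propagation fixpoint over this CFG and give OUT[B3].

Answer: {a: 1, b: -4, c: -1, d: ⊤, e: ⊤, f: ⊤}

Trace:
Per-block solution:
  B0: | IN=(all ⊤) | OUT=(all ⊤)
  B1: | IN=(all ⊤) | OUT=(all ⊤)
  B2: | IN=(all ⊤) | OUT={a:1; rest ⊤}
  B3: | IN={a:1; rest ⊤} | OUT={a:1, b:-4, c:-1; rest ⊤}

Merge at B3: IN[B3] = OUT[B2] = {a: 1, b: ⊤, c: ⊤, d: ⊤, e: ⊤, f: ⊤}
Applying B3's transfer function to that IN value gives OUT[B3] (row B3 above).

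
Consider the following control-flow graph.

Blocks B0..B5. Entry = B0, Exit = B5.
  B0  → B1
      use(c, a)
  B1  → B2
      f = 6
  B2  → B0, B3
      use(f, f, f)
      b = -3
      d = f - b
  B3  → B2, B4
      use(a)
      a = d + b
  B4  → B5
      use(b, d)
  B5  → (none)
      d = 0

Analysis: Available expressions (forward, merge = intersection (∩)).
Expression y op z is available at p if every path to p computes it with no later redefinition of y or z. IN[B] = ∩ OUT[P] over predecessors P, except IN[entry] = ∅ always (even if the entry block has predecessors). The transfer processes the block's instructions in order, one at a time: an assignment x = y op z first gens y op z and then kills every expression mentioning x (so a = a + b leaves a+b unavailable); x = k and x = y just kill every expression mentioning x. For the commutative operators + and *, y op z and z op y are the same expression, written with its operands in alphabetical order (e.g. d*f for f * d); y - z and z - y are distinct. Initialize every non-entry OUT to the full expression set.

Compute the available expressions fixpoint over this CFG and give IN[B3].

Answer: {f-b}

Trace:
Per-block solution:
  B0: | IN={} | OUT={}
  B1: | IN={} | OUT={}
  B2: | IN={} | OUT={f-b}
  B3: | IN={f-b} | OUT={b+d, f-b}
  B4: | IN={b+d, f-b} | OUT={b+d, f-b}
  B5: | IN={b+d, f-b} | OUT={f-b}

Merge at B3: IN[B3] = OUT[B2] = {f-b}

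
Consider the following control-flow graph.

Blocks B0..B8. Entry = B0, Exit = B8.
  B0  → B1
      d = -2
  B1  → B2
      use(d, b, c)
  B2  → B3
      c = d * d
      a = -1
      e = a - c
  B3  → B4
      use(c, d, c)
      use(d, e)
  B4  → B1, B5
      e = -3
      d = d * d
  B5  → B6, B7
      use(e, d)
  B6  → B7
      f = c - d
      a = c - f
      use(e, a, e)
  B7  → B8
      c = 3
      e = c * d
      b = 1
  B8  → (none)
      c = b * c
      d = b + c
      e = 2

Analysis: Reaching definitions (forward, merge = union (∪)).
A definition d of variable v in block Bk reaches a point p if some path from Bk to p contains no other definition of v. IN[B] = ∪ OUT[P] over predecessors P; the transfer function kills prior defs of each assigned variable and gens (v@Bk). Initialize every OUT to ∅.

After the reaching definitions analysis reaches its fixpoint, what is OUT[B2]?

Converged values:
  B0:  IN={}  OUT={d@B0}
  B1:  IN={a@B2, c@B2, d@B0, d@B4, e@B4}  OUT={a@B2, c@B2, d@B0, d@B4, e@B4}
  B2:  IN={a@B2, c@B2, d@B0, d@B4, e@B4}  OUT={a@B2, c@B2, d@B0, d@B4, e@B2}
  B3:  IN={a@B2, c@B2, d@B0, d@B4, e@B2}  OUT={a@B2, c@B2, d@B0, d@B4, e@B2}
  B4:  IN={a@B2, c@B2, d@B0, d@B4, e@B2}  OUT={a@B2, c@B2, d@B4, e@B4}
  B5:  IN={a@B2, c@B2, d@B4, e@B4}  OUT={a@B2, c@B2, d@B4, e@B4}
  B6:  IN={a@B2, c@B2, d@B4, e@B4}  OUT={a@B6, c@B2, d@B4, e@B4, f@B6}
  B7:  IN={a@B2, a@B6, c@B2, d@B4, e@B4, f@B6}  OUT={a@B2, a@B6, b@B7, c@B7, d@B4, e@B7, f@B6}
  B8:  IN={a@B2, a@B6, b@B7, c@B7, d@B4, e@B7, f@B6}  OUT={a@B2, a@B6, b@B7, c@B8, d@B8, e@B8, f@B6}

Merge at B2: IN[B2] = OUT[B1] = {a@B2, c@B2, d@B0, d@B4, e@B4}
Applying B2's transfer function to that IN value gives OUT[B2] (row B2 above).

Answer: {a@B2, c@B2, d@B0, d@B4, e@B2}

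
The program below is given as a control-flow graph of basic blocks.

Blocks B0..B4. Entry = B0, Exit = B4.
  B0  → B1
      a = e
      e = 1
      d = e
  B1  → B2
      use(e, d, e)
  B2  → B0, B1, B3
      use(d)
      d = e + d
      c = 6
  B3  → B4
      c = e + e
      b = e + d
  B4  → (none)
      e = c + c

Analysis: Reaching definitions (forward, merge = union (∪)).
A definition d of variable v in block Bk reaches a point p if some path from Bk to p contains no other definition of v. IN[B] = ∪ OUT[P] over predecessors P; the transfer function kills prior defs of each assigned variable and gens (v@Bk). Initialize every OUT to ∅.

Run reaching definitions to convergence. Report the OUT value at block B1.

Answer: {a@B0, c@B2, d@B0, d@B2, e@B0}

Trace:
Converged values:
  B0:   IN={a@B0, c@B2, d@B2, e@B0}   OUT={a@B0, c@B2, d@B0, e@B0}
  B1:   IN={a@B0, c@B2, d@B0, d@B2, e@B0}   OUT={a@B0, c@B2, d@B0, d@B2, e@B0}
  B2:   IN={a@B0, c@B2, d@B0, d@B2, e@B0}   OUT={a@B0, c@B2, d@B2, e@B0}
  B3:   IN={a@B0, c@B2, d@B2, e@B0}   OUT={a@B0, b@B3, c@B3, d@B2, e@B0}
  B4:   IN={a@B0, b@B3, c@B3, d@B2, e@B0}   OUT={a@B0, b@B3, c@B3, d@B2, e@B4}

Merge at B1: IN[B1] = OUT[B0] ⊔ OUT[B2] = {a@B0, c@B2, d@B0, d@B2, e@B0}
Applying B1's transfer function to that IN value gives OUT[B1] (row B1 above).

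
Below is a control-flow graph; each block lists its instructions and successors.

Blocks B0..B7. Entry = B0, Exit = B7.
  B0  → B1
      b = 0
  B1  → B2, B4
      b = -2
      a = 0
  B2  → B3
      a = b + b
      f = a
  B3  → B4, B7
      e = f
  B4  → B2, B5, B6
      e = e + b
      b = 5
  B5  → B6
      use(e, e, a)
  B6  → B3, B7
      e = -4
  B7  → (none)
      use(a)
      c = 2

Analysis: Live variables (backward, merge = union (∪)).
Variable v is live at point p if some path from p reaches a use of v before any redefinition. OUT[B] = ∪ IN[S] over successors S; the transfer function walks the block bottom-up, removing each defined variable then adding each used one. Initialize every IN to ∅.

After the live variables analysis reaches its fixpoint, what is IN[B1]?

Answer: {e, f}

Derivation:
Per-block solution:
  B0: | IN={e, f} | OUT={e, f}
  B1: | IN={e, f} | OUT={a, b, e, f}
  B2: | IN={b} | OUT={a, b, f}
  B3: | IN={a, b, f} | OUT={a, b, e, f}
  B4: | IN={a, b, e, f} | OUT={a, b, e, f}
  B5: | IN={a, b, e, f} | OUT={a, b, f}
  B6: | IN={a, b, f} | OUT={a, b, f}
  B7: | IN={a} | OUT={}

Merge at B1: OUT[B1] = IN[B2] ⊔ IN[B4] = {a, b, e, f}
Applying B1's transfer function to that OUT value gives IN[B1] (row B1 above).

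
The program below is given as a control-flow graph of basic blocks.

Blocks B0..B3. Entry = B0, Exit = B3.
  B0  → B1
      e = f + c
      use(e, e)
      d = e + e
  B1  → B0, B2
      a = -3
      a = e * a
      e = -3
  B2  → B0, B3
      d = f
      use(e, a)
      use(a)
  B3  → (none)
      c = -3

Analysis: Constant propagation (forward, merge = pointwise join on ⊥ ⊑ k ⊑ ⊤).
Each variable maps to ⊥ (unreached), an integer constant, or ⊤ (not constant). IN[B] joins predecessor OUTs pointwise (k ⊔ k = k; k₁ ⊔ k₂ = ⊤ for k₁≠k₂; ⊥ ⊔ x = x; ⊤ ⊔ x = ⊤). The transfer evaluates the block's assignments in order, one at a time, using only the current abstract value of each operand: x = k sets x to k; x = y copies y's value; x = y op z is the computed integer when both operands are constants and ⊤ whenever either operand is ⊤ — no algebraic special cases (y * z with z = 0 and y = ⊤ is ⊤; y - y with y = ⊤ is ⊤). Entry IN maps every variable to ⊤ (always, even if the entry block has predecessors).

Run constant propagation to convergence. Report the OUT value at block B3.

Converged values:
  B0:   IN=(all ⊤)   OUT=(all ⊤)
  B1:   IN=(all ⊤)   OUT={e:-3; rest ⊤}
  B2:   IN={e:-3; rest ⊤}   OUT={e:-3; rest ⊤}
  B3:   IN={e:-3; rest ⊤}   OUT={c:-3, e:-3; rest ⊤}

Merge at B3: IN[B3] = OUT[B2] = {a: ⊤, b: ⊤, c: ⊤, d: ⊤, e: -3, f: ⊤}
Applying B3's transfer function to that IN value gives OUT[B3] (row B3 above).

Answer: {a: ⊤, b: ⊤, c: -3, d: ⊤, e: -3, f: ⊤}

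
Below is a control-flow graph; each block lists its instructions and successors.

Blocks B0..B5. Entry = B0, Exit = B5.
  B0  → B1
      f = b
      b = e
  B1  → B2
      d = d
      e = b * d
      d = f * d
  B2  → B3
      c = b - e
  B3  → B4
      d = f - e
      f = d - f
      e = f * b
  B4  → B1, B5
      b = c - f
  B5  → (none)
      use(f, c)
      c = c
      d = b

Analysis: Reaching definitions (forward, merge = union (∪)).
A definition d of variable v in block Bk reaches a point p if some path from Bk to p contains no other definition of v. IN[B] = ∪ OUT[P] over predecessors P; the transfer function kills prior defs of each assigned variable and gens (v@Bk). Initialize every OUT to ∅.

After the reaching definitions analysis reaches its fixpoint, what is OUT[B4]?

Fixpoint table:
  B0: | IN={} | OUT={b@B0, f@B0}
  B1: | IN={b@B0, b@B4, c@B2, d@B3, e@B3, f@B0, f@B3} | OUT={b@B0, b@B4, c@B2, d@B1, e@B1, f@B0, f@B3}
  B2: | IN={b@B0, b@B4, c@B2, d@B1, e@B1, f@B0, f@B3} | OUT={b@B0, b@B4, c@B2, d@B1, e@B1, f@B0, f@B3}
  B3: | IN={b@B0, b@B4, c@B2, d@B1, e@B1, f@B0, f@B3} | OUT={b@B0, b@B4, c@B2, d@B3, e@B3, f@B3}
  B4: | IN={b@B0, b@B4, c@B2, d@B3, e@B3, f@B3} | OUT={b@B4, c@B2, d@B3, e@B3, f@B3}
  B5: | IN={b@B4, c@B2, d@B3, e@B3, f@B3} | OUT={b@B4, c@B5, d@B5, e@B3, f@B3}

Merge at B4: IN[B4] = OUT[B3] = {b@B0, b@B4, c@B2, d@B3, e@B3, f@B3}
Applying B4's transfer function to that IN value gives OUT[B4] (row B4 above).

Answer: {b@B4, c@B2, d@B3, e@B3, f@B3}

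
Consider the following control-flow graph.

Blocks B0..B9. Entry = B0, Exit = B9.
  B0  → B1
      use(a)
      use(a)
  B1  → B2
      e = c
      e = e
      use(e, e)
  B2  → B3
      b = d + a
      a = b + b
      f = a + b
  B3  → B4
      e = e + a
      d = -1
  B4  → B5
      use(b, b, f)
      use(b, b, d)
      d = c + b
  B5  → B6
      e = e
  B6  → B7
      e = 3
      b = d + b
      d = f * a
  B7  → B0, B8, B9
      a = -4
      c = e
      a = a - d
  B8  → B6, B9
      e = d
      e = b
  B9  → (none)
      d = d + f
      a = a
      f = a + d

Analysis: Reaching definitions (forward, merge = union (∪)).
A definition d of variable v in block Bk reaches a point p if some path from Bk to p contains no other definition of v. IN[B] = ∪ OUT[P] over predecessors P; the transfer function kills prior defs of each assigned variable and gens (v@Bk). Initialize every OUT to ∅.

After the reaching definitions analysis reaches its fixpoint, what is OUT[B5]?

Answer: {a@B2, b@B2, c@B7, d@B4, e@B5, f@B2}

Trace:
Per-block solution:
  B0:  IN={a@B7, b@B6, c@B7, d@B6, e@B6, f@B2}  OUT={a@B7, b@B6, c@B7, d@B6, e@B6, f@B2}
  B1:  IN={a@B7, b@B6, c@B7, d@B6, e@B6, f@B2}  OUT={a@B7, b@B6, c@B7, d@B6, e@B1, f@B2}
  B2:  IN={a@B7, b@B6, c@B7, d@B6, e@B1, f@B2}  OUT={a@B2, b@B2, c@B7, d@B6, e@B1, f@B2}
  B3:  IN={a@B2, b@B2, c@B7, d@B6, e@B1, f@B2}  OUT={a@B2, b@B2, c@B7, d@B3, e@B3, f@B2}
  B4:  IN={a@B2, b@B2, c@B7, d@B3, e@B3, f@B2}  OUT={a@B2, b@B2, c@B7, d@B4, e@B3, f@B2}
  B5:  IN={a@B2, b@B2, c@B7, d@B4, e@B3, f@B2}  OUT={a@B2, b@B2, c@B7, d@B4, e@B5, f@B2}
  B6:  IN={a@B2, a@B7, b@B2, b@B6, c@B7, d@B4, d@B6, e@B5, e@B8, f@B2}  OUT={a@B2, a@B7, b@B6, c@B7, d@B6, e@B6, f@B2}
  B7:  IN={a@B2, a@B7, b@B6, c@B7, d@B6, e@B6, f@B2}  OUT={a@B7, b@B6, c@B7, d@B6, e@B6, f@B2}
  B8:  IN={a@B7, b@B6, c@B7, d@B6, e@B6, f@B2}  OUT={a@B7, b@B6, c@B7, d@B6, e@B8, f@B2}
  B9:  IN={a@B7, b@B6, c@B7, d@B6, e@B6, e@B8, f@B2}  OUT={a@B9, b@B6, c@B7, d@B9, e@B6, e@B8, f@B9}

Merge at B5: IN[B5] = OUT[B4] = {a@B2, b@B2, c@B7, d@B4, e@B3, f@B2}
Applying B5's transfer function to that IN value gives OUT[B5] (row B5 above).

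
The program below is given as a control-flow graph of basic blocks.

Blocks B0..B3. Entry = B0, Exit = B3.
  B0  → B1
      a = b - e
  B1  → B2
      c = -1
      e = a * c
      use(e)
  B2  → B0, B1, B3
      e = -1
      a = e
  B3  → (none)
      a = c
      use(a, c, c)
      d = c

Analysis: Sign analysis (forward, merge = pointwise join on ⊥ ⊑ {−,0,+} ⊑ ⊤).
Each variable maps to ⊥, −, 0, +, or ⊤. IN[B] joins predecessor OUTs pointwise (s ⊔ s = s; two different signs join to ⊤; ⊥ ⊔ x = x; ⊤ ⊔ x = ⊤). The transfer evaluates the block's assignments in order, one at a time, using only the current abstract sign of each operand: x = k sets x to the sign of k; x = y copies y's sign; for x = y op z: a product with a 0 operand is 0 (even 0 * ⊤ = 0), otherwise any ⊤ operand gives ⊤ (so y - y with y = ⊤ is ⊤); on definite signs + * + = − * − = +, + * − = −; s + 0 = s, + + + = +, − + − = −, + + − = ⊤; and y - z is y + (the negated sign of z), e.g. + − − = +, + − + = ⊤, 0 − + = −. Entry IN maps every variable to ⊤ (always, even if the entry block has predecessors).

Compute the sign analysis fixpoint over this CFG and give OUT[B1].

Fixpoint table:
  B0: | IN=(all ⊤) | OUT=(all ⊤)
  B1: | IN=(all ⊤) | OUT={c:-; rest ⊤}
  B2: | IN={c:-; rest ⊤} | OUT={a:-, c:-, e:-; rest ⊤}
  B3: | IN={a:-, c:-, e:-; rest ⊤} | OUT={a:-, c:-, d:-, e:-; rest ⊤}

Merge at B1: IN[B1] = OUT[B0] ⊔ OUT[B2] = {a: ⊤, b: ⊤, c: ⊤, d: ⊤, e: ⊤, f: ⊤}
Applying B1's transfer function to that IN value gives OUT[B1] (row B1 above).

Answer: {a: ⊤, b: ⊤, c: -, d: ⊤, e: ⊤, f: ⊤}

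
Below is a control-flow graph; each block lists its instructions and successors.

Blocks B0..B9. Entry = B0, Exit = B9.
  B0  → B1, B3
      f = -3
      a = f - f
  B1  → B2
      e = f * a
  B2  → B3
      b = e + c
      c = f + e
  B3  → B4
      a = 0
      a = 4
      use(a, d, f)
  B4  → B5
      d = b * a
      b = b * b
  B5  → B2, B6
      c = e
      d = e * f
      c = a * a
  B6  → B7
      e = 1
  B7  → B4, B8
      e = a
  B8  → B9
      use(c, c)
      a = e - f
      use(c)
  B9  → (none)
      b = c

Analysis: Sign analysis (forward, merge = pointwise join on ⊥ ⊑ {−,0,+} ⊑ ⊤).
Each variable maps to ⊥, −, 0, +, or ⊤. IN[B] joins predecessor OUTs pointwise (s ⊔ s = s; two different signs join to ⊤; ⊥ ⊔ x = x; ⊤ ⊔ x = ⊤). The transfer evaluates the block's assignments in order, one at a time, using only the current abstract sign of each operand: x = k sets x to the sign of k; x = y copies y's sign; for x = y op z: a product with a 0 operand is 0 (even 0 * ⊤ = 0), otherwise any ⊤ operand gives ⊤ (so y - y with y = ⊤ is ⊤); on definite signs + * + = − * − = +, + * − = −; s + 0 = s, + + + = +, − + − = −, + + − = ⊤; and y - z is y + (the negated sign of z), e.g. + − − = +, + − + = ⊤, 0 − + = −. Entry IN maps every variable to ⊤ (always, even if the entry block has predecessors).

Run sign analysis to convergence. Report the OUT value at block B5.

Answer: {a: +, b: ⊤, c: +, d: ⊤, e: ⊤, f: -}

Working:
Converged values:
  B0:  IN=(all ⊤)  OUT={f:-; rest ⊤}
  B1:  IN={f:-; rest ⊤}  OUT={f:-; rest ⊤}
  B2:  IN={f:-; rest ⊤}  OUT={f:-; rest ⊤}
  B3:  IN={f:-; rest ⊤}  OUT={a:+, f:-; rest ⊤}
  B4:  IN={a:+, f:-; rest ⊤}  OUT={a:+, f:-; rest ⊤}
  B5:  IN={a:+, f:-; rest ⊤}  OUT={a:+, c:+, f:-; rest ⊤}
  B6:  IN={a:+, c:+, f:-; rest ⊤}  OUT={a:+, c:+, e:+, f:-; rest ⊤}
  B7:  IN={a:+, c:+, e:+, f:-; rest ⊤}  OUT={a:+, c:+, e:+, f:-; rest ⊤}
  B8:  IN={a:+, c:+, e:+, f:-; rest ⊤}  OUT={a:+, c:+, e:+, f:-; rest ⊤}
  B9:  IN={a:+, c:+, e:+, f:-; rest ⊤}  OUT={a:+, b:+, c:+, e:+, f:-; rest ⊤}

Merge at B5: IN[B5] = OUT[B4] = {a: +, b: ⊤, c: ⊤, d: ⊤, e: ⊤, f: -}
Applying B5's transfer function to that IN value gives OUT[B5] (row B5 above).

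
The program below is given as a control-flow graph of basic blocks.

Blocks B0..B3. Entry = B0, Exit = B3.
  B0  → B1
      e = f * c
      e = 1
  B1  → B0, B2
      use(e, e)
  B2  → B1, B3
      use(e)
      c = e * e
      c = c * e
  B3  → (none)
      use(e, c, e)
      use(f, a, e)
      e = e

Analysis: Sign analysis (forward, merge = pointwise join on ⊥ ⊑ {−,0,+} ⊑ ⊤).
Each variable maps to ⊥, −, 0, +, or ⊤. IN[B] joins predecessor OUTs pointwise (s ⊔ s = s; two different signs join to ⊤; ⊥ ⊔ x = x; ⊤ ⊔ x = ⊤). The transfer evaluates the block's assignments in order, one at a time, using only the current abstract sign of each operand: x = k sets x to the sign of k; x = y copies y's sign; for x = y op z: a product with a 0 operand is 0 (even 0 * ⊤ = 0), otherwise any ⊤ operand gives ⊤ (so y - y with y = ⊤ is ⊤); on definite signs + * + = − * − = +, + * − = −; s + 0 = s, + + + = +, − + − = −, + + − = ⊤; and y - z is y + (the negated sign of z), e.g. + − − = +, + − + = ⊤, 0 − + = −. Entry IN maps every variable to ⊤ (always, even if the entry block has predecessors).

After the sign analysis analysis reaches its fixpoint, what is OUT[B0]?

Converged values:
  B0:   IN=(all ⊤)   OUT={e:+; rest ⊤}
  B1:   IN={e:+; rest ⊤}   OUT={e:+; rest ⊤}
  B2:   IN={e:+; rest ⊤}   OUT={c:+, e:+; rest ⊤}
  B3:   IN={c:+, e:+; rest ⊤}   OUT={c:+, e:+; rest ⊤}

Merge at B0 (entry node, so the boundary value (all ⊤) is joined with the incoming edge(s)): IN[B0] = (all ⊤) ⊔ OUT[B1] = {a: ⊤, b: ⊤, c: ⊤, d: ⊤, e: ⊤, f: ⊤}
Applying B0's transfer function to that IN value gives OUT[B0] (row B0 above).

Answer: {a: ⊤, b: ⊤, c: ⊤, d: ⊤, e: +, f: ⊤}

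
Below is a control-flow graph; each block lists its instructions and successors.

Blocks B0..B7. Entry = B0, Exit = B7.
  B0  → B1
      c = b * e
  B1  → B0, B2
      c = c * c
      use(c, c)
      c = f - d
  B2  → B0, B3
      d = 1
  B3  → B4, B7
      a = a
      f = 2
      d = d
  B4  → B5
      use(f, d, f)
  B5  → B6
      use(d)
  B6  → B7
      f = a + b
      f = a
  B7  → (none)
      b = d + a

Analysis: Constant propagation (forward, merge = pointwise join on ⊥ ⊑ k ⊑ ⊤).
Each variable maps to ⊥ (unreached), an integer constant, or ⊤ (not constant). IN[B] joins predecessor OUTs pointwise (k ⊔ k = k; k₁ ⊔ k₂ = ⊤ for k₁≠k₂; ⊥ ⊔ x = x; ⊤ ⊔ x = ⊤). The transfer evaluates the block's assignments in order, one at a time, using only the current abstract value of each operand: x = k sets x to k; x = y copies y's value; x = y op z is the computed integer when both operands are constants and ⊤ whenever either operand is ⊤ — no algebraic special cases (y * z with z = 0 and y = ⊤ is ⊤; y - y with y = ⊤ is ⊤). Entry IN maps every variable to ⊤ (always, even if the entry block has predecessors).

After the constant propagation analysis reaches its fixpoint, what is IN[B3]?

Answer: {a: ⊤, b: ⊤, c: ⊤, d: 1, e: ⊤, f: ⊤}

Trace:
Fixpoint table:
  B0:   IN=(all ⊤)   OUT=(all ⊤)
  B1:   IN=(all ⊤)   OUT=(all ⊤)
  B2:   IN=(all ⊤)   OUT={d:1; rest ⊤}
  B3:   IN={d:1; rest ⊤}   OUT={d:1, f:2; rest ⊤}
  B4:   IN={d:1, f:2; rest ⊤}   OUT={d:1, f:2; rest ⊤}
  B5:   IN={d:1, f:2; rest ⊤}   OUT={d:1, f:2; rest ⊤}
  B6:   IN={d:1, f:2; rest ⊤}   OUT={d:1; rest ⊤}
  B7:   IN={d:1; rest ⊤}   OUT={d:1; rest ⊤}

Merge at B3: IN[B3] = OUT[B2] = {a: ⊤, b: ⊤, c: ⊤, d: 1, e: ⊤, f: ⊤}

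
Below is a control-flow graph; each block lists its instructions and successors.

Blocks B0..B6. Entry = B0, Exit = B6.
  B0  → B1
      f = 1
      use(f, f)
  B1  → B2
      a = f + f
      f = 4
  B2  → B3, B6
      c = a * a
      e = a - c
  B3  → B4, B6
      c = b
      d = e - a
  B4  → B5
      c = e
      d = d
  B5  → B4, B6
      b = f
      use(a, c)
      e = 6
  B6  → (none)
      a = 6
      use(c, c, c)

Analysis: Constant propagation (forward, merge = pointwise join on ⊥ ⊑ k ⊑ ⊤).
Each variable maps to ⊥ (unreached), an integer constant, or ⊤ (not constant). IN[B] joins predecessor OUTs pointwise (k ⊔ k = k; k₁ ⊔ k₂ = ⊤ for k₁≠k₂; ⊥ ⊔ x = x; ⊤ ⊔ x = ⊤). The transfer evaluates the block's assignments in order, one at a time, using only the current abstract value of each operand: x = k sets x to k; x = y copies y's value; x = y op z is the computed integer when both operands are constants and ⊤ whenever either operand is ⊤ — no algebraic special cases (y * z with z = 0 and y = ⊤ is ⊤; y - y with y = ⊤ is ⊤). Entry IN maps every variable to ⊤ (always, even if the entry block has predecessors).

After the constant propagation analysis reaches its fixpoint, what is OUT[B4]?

Answer: {a: 2, b: ⊤, c: ⊤, d: -4, e: ⊤, f: 4}

Working:
Fixpoint table:
  B0: | IN=(all ⊤) | OUT={f:1; rest ⊤}
  B1: | IN={f:1; rest ⊤} | OUT={a:2, f:4; rest ⊤}
  B2: | IN={a:2, f:4; rest ⊤} | OUT={a:2, c:4, e:-2, f:4; rest ⊤}
  B3: | IN={a:2, c:4, e:-2, f:4; rest ⊤} | OUT={a:2, d:-4, e:-2, f:4; rest ⊤}
  B4: | IN={a:2, d:-4, f:4; rest ⊤} | OUT={a:2, d:-4, f:4; rest ⊤}
  B5: | IN={a:2, d:-4, f:4; rest ⊤} | OUT={a:2, b:4, d:-4, e:6, f:4; rest ⊤}
  B6: | IN={a:2, f:4; rest ⊤} | OUT={a:6, f:4; rest ⊤}

Merge at B4: IN[B4] = OUT[B3] ⊔ OUT[B5] = {a: 2, b: ⊤, c: ⊤, d: -4, e: ⊤, f: 4}
Applying B4's transfer function to that IN value gives OUT[B4] (row B4 above).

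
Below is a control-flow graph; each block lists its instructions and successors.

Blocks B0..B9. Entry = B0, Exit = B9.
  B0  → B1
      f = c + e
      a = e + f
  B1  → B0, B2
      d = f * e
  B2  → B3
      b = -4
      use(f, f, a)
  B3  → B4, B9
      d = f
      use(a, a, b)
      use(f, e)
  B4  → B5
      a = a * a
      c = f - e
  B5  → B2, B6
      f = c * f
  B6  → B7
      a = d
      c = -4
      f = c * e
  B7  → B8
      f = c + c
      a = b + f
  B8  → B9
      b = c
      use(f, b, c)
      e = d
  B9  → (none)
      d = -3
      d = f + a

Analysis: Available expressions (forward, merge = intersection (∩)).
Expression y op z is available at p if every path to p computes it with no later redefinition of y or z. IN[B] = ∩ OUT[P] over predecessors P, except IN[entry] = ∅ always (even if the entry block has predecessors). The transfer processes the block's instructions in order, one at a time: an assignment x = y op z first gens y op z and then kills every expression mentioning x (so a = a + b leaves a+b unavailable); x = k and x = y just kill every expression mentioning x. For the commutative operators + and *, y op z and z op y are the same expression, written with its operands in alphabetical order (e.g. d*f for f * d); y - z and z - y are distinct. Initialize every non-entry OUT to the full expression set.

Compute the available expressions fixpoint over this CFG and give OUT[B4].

Answer: {f-e}

Trace:
Per-block solution:
  B0:   IN={}   OUT={c+e, e+f}
  B1:   IN={c+e, e+f}   OUT={c+e, e*f, e+f}
  B2:   IN={}   OUT={}
  B3:   IN={}   OUT={}
  B4:   IN={}   OUT={f-e}
  B5:   IN={f-e}   OUT={}
  B6:   IN={}   OUT={c*e}
  B7:   IN={c*e}   OUT={b+f, c*e, c+c}
  B8:   IN={b+f, c*e, c+c}   OUT={c+c}
  B9:   IN={}   OUT={a+f}

Merge at B4: IN[B4] = OUT[B3] = {}
Applying B4's transfer function to that IN value gives OUT[B4] (row B4 above).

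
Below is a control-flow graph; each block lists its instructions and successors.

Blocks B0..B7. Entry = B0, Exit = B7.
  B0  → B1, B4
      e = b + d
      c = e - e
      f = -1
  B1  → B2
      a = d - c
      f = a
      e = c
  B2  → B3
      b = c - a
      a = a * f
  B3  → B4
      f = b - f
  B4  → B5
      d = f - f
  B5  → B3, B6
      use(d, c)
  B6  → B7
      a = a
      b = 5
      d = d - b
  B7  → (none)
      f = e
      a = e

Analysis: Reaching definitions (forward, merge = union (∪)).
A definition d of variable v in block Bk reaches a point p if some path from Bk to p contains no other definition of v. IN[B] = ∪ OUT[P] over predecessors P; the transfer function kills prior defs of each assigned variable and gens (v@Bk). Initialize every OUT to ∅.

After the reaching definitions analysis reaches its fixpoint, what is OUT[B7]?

Converged values:
  B0:   IN={}   OUT={c@B0, e@B0, f@B0}
  B1:   IN={c@B0, e@B0, f@B0}   OUT={a@B1, c@B0, e@B1, f@B1}
  B2:   IN={a@B1, c@B0, e@B1, f@B1}   OUT={a@B2, b@B2, c@B0, e@B1, f@B1}
  B3:   IN={a@B2, b@B2, c@B0, d@B4, e@B0, e@B1, f@B0, f@B1, f@B3}   OUT={a@B2, b@B2, c@B0, d@B4, e@B0, e@B1, f@B3}
  B4:   IN={a@B2, b@B2, c@B0, d@B4, e@B0, e@B1, f@B0, f@B3}   OUT={a@B2, b@B2, c@B0, d@B4, e@B0, e@B1, f@B0, f@B3}
  B5:   IN={a@B2, b@B2, c@B0, d@B4, e@B0, e@B1, f@B0, f@B3}   OUT={a@B2, b@B2, c@B0, d@B4, e@B0, e@B1, f@B0, f@B3}
  B6:   IN={a@B2, b@B2, c@B0, d@B4, e@B0, e@B1, f@B0, f@B3}   OUT={a@B6, b@B6, c@B0, d@B6, e@B0, e@B1, f@B0, f@B3}
  B7:   IN={a@B6, b@B6, c@B0, d@B6, e@B0, e@B1, f@B0, f@B3}   OUT={a@B7, b@B6, c@B0, d@B6, e@B0, e@B1, f@B7}

Merge at B7: IN[B7] = OUT[B6] = {a@B6, b@B6, c@B0, d@B6, e@B0, e@B1, f@B0, f@B3}
Applying B7's transfer function to that IN value gives OUT[B7] (row B7 above).

Answer: {a@B7, b@B6, c@B0, d@B6, e@B0, e@B1, f@B7}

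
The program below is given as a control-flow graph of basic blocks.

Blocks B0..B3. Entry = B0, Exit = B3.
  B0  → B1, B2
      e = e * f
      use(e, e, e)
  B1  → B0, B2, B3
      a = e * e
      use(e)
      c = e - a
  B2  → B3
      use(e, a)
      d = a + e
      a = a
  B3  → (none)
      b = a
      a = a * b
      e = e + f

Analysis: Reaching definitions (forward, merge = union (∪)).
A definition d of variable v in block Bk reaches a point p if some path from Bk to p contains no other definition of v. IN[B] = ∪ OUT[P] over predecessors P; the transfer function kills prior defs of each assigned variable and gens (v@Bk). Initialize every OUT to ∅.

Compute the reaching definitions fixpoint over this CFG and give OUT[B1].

Answer: {a@B1, c@B1, e@B0}

Working:
Per-block solution:
  B0: | IN={a@B1, c@B1, e@B0} | OUT={a@B1, c@B1, e@B0}
  B1: | IN={a@B1, c@B1, e@B0} | OUT={a@B1, c@B1, e@B0}
  B2: | IN={a@B1, c@B1, e@B0} | OUT={a@B2, c@B1, d@B2, e@B0}
  B3: | IN={a@B1, a@B2, c@B1, d@B2, e@B0} | OUT={a@B3, b@B3, c@B1, d@B2, e@B3}

Merge at B1: IN[B1] = OUT[B0] = {a@B1, c@B1, e@B0}
Applying B1's transfer function to that IN value gives OUT[B1] (row B1 above).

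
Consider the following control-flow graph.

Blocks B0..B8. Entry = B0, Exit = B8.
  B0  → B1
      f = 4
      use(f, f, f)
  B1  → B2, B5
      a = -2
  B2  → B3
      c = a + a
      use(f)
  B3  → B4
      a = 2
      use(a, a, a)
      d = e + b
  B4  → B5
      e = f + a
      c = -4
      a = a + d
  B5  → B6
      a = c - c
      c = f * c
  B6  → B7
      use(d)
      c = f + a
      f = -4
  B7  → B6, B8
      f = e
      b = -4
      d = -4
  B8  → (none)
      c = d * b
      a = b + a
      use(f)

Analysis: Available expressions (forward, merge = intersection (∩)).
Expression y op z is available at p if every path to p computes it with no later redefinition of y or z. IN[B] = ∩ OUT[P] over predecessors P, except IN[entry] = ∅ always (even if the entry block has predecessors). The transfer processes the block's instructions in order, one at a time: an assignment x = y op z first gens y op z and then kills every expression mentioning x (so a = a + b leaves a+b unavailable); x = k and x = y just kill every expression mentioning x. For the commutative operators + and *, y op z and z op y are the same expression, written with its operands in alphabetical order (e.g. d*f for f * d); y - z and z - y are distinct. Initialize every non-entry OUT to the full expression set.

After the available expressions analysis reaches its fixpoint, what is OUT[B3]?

Answer: {b+e}

Derivation:
Converged values:
  B0:  IN={}  OUT={}
  B1:  IN={}  OUT={}
  B2:  IN={}  OUT={a+a}
  B3:  IN={a+a}  OUT={b+e}
  B4:  IN={b+e}  OUT={}
  B5:  IN={}  OUT={}
  B6:  IN={}  OUT={}
  B7:  IN={}  OUT={}
  B8:  IN={}  OUT={b*d}

Merge at B3: IN[B3] = OUT[B2] = {a+a}
Applying B3's transfer function to that IN value gives OUT[B3] (row B3 above).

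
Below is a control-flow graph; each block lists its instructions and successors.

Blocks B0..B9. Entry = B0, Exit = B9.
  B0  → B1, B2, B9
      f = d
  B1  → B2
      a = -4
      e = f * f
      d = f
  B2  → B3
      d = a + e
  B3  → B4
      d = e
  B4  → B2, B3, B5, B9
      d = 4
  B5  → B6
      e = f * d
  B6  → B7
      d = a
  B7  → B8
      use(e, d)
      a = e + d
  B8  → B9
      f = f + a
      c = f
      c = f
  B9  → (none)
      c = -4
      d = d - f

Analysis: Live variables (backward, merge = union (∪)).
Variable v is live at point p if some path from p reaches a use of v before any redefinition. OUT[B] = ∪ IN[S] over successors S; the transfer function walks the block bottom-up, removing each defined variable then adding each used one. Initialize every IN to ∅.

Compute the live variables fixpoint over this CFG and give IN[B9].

Answer: {d, f}

Working:
Converged values:
  B0:  IN={a, d, e}  OUT={a, d, e, f}
  B1:  IN={f}  OUT={a, e, f}
  B2:  IN={a, e, f}  OUT={a, e, f}
  B3:  IN={a, e, f}  OUT={a, e, f}
  B4:  IN={a, e, f}  OUT={a, d, e, f}
  B5:  IN={a, d, f}  OUT={a, e, f}
  B6:  IN={a, e, f}  OUT={d, e, f}
  B7:  IN={d, e, f}  OUT={a, d, f}
  B8:  IN={a, d, f}  OUT={d, f}
  B9:  IN={d, f}  OUT={}

B9 is the boundary node: OUT[B9] = {}
Applying B9's transfer function to that OUT value gives IN[B9] (row B9 above).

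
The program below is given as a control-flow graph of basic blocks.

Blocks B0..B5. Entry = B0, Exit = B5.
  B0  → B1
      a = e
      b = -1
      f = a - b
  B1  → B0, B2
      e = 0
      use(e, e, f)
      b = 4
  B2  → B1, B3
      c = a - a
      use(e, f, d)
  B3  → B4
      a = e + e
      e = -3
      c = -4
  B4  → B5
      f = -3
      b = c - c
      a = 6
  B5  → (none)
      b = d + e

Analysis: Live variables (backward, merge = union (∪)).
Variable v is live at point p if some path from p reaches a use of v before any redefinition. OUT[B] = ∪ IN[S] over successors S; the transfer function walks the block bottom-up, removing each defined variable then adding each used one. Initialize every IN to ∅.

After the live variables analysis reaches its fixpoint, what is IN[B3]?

Converged values:
  B0:   IN={d, e}   OUT={a, d, f}
  B1:   IN={a, d, f}   OUT={a, d, e, f}
  B2:   IN={a, d, e, f}   OUT={a, d, e, f}
  B3:   IN={d, e}   OUT={c, d, e}
  B4:   IN={c, d, e}   OUT={d, e}
  B5:   IN={d, e}   OUT={}

Merge at B3: OUT[B3] = IN[B4] = {c, d, e}
Applying B3's transfer function to that OUT value gives IN[B3] (row B3 above).

Answer: {d, e}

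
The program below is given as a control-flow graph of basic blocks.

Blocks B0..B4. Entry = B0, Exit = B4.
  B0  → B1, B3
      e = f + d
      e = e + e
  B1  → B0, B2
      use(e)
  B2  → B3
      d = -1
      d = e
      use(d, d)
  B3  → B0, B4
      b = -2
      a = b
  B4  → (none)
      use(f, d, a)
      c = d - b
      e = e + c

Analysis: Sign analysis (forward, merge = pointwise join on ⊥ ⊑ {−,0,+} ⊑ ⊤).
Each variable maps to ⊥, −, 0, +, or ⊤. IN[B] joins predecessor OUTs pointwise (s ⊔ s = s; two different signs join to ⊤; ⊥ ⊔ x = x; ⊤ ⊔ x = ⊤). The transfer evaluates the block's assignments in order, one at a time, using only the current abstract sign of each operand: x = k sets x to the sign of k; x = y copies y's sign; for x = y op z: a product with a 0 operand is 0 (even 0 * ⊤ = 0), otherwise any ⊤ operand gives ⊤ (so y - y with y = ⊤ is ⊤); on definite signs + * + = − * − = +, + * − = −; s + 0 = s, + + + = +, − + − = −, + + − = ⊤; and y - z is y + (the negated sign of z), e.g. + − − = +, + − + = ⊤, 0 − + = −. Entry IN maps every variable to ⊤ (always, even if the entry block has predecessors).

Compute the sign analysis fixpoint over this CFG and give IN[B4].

Converged values:
  B0:   IN=(all ⊤)   OUT=(all ⊤)
  B1:   IN=(all ⊤)   OUT=(all ⊤)
  B2:   IN=(all ⊤)   OUT=(all ⊤)
  B3:   IN=(all ⊤)   OUT={a:-, b:-; rest ⊤}
  B4:   IN={a:-, b:-; rest ⊤}   OUT={a:-, b:-; rest ⊤}

Merge at B4: IN[B4] = OUT[B3] = {a: -, b: -, c: ⊤, d: ⊤, e: ⊤, f: ⊤}

Answer: {a: -, b: -, c: ⊤, d: ⊤, e: ⊤, f: ⊤}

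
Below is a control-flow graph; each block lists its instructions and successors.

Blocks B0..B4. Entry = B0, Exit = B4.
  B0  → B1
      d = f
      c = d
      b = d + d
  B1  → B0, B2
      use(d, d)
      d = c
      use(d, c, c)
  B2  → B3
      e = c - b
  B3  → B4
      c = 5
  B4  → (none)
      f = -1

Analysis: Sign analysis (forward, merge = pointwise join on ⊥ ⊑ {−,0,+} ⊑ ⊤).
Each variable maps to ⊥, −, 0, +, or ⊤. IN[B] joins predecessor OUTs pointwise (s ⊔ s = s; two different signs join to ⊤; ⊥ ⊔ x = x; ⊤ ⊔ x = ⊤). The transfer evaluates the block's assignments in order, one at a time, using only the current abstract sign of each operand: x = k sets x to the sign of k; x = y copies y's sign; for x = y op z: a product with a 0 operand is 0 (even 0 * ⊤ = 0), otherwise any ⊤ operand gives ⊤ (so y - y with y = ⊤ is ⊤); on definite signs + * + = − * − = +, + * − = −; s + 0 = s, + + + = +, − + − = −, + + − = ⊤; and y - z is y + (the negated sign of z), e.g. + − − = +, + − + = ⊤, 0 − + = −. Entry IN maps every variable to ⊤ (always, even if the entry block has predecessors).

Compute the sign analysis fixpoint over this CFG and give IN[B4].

Answer: {a: ⊤, b: ⊤, c: +, d: ⊤, e: ⊤, f: ⊤}

Working:
Per-block solution:
  B0:  IN=(all ⊤)  OUT=(all ⊤)
  B1:  IN=(all ⊤)  OUT=(all ⊤)
  B2:  IN=(all ⊤)  OUT=(all ⊤)
  B3:  IN=(all ⊤)  OUT={c:+; rest ⊤}
  B4:  IN={c:+; rest ⊤}  OUT={c:+, f:-; rest ⊤}

Merge at B4: IN[B4] = OUT[B3] = {a: ⊤, b: ⊤, c: +, d: ⊤, e: ⊤, f: ⊤}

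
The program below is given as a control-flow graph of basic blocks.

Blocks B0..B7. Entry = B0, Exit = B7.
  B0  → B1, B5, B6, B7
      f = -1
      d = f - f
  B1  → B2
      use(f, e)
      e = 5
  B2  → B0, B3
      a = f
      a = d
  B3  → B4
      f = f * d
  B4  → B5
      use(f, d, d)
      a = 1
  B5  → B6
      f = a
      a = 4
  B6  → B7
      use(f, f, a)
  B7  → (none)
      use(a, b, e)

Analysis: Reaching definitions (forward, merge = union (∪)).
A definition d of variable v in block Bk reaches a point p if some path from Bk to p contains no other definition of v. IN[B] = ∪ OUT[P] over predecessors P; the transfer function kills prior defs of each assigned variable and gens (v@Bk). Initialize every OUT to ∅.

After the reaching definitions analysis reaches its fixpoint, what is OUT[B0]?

Answer: {a@B2, d@B0, e@B1, f@B0}

Derivation:
Fixpoint table:
  B0: | IN={a@B2, d@B0, e@B1, f@B0} | OUT={a@B2, d@B0, e@B1, f@B0}
  B1: | IN={a@B2, d@B0, e@B1, f@B0} | OUT={a@B2, d@B0, e@B1, f@B0}
  B2: | IN={a@B2, d@B0, e@B1, f@B0} | OUT={a@B2, d@B0, e@B1, f@B0}
  B3: | IN={a@B2, d@B0, e@B1, f@B0} | OUT={a@B2, d@B0, e@B1, f@B3}
  B4: | IN={a@B2, d@B0, e@B1, f@B3} | OUT={a@B4, d@B0, e@B1, f@B3}
  B5: | IN={a@B2, a@B4, d@B0, e@B1, f@B0, f@B3} | OUT={a@B5, d@B0, e@B1, f@B5}
  B6: | IN={a@B2, a@B5, d@B0, e@B1, f@B0, f@B5} | OUT={a@B2, a@B5, d@B0, e@B1, f@B0, f@B5}
  B7: | IN={a@B2, a@B5, d@B0, e@B1, f@B0, f@B5} | OUT={a@B2, a@B5, d@B0, e@B1, f@B0, f@B5}

Merge at B0 (entry node, so the boundary value {} is joined with the incoming edge(s)): IN[B0] = {} ⊔ OUT[B2] = {a@B2, d@B0, e@B1, f@B0}
Applying B0's transfer function to that IN value gives OUT[B0] (row B0 above).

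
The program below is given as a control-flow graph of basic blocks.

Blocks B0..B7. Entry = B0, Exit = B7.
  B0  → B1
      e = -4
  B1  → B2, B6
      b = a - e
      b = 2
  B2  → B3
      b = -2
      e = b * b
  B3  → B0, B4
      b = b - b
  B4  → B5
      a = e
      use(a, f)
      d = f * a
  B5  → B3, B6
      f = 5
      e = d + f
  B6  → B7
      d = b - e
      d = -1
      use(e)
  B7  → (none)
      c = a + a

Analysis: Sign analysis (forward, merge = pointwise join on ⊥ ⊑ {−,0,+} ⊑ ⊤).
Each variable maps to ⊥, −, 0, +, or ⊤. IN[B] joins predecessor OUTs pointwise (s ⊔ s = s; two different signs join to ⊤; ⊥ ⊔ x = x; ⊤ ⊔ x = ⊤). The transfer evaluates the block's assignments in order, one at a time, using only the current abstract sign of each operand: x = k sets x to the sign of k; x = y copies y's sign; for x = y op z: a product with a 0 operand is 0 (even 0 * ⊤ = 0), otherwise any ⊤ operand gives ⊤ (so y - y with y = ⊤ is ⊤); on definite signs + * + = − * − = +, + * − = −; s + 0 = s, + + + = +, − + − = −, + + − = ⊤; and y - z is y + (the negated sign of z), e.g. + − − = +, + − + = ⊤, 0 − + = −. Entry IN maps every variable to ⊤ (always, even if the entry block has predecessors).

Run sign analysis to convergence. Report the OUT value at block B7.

Answer: {a: ⊤, b: ⊤, c: ⊤, d: -, e: ⊤, f: ⊤}

Trace:
Converged values:
  B0:   IN=(all ⊤)   OUT={e:-; rest ⊤}
  B1:   IN={e:-; rest ⊤}   OUT={b:+, e:-; rest ⊤}
  B2:   IN={b:+, e:-; rest ⊤}   OUT={b:-, e:+; rest ⊤}
  B3:   IN=(all ⊤)   OUT=(all ⊤)
  B4:   IN=(all ⊤)   OUT=(all ⊤)
  B5:   IN=(all ⊤)   OUT={f:+; rest ⊤}
  B6:   IN=(all ⊤)   OUT={d:-; rest ⊤}
  B7:   IN={d:-; rest ⊤}   OUT={d:-; rest ⊤}

Merge at B7: IN[B7] = OUT[B6] = {a: ⊤, b: ⊤, c: ⊤, d: -, e: ⊤, f: ⊤}
Applying B7's transfer function to that IN value gives OUT[B7] (row B7 above).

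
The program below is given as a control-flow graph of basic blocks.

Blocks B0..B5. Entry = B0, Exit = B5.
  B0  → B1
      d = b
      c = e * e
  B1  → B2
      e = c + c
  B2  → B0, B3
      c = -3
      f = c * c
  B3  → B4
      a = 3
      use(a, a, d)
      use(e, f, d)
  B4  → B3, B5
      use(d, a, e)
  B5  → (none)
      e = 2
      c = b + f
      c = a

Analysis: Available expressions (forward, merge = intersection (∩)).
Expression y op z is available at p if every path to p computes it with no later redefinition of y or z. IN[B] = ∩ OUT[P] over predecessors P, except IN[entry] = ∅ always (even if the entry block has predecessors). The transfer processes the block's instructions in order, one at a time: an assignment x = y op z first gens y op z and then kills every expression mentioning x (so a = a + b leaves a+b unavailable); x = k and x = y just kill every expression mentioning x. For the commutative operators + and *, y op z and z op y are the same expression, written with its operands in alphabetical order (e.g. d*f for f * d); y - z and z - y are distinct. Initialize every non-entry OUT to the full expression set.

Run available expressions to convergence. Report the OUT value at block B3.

Answer: {c*c}

Derivation:
Converged values:
  B0:  IN={}  OUT={e*e}
  B1:  IN={e*e}  OUT={c+c}
  B2:  IN={c+c}  OUT={c*c}
  B3:  IN={c*c}  OUT={c*c}
  B4:  IN={c*c}  OUT={c*c}
  B5:  IN={c*c}  OUT={b+f}

Merge at B3: IN[B3] = OUT[B2] ∩ OUT[B4] = {c*c}
Applying B3's transfer function to that IN value gives OUT[B3] (row B3 above).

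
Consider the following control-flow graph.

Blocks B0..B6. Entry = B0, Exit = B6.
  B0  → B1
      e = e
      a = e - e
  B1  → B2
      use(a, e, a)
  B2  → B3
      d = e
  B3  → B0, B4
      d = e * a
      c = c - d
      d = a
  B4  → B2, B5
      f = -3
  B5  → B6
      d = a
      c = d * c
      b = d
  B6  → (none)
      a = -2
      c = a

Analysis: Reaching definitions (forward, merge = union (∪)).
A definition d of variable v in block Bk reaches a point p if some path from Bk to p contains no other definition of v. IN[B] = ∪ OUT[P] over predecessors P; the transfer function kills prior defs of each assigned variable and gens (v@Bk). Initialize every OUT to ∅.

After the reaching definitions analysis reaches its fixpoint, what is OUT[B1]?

Answer: {a@B0, c@B3, d@B3, e@B0, f@B4}

Working:
Per-block solution:
  B0:  IN={a@B0, c@B3, d@B3, e@B0, f@B4}  OUT={a@B0, c@B3, d@B3, e@B0, f@B4}
  B1:  IN={a@B0, c@B3, d@B3, e@B0, f@B4}  OUT={a@B0, c@B3, d@B3, e@B0, f@B4}
  B2:  IN={a@B0, c@B3, d@B3, e@B0, f@B4}  OUT={a@B0, c@B3, d@B2, e@B0, f@B4}
  B3:  IN={a@B0, c@B3, d@B2, e@B0, f@B4}  OUT={a@B0, c@B3, d@B3, e@B0, f@B4}
  B4:  IN={a@B0, c@B3, d@B3, e@B0, f@B4}  OUT={a@B0, c@B3, d@B3, e@B0, f@B4}
  B5:  IN={a@B0, c@B3, d@B3, e@B0, f@B4}  OUT={a@B0, b@B5, c@B5, d@B5, e@B0, f@B4}
  B6:  IN={a@B0, b@B5, c@B5, d@B5, e@B0, f@B4}  OUT={a@B6, b@B5, c@B6, d@B5, e@B0, f@B4}

Merge at B1: IN[B1] = OUT[B0] = {a@B0, c@B3, d@B3, e@B0, f@B4}
Applying B1's transfer function to that IN value gives OUT[B1] (row B1 above).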